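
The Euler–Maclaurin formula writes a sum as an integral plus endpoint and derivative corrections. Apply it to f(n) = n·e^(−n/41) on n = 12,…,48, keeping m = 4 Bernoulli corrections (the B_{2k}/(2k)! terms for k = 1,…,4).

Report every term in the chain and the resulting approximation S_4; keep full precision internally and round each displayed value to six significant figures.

S_4 ≈ 501.792

∫_12^48 x·e^(−x/41) dx evaluates to 489.920.
Endpoint term: (f(12) + f(48))/2 = (8.95510 + 14.8867)/2 = 11.9209.
So far: 501.841.
k=1: B_{2}/(2)! × [f^{(1)}(48) − f^{(1)}(12)] = 1/12 × (-0.0529507 − 0.527842) = -0.0483994.
Running total after k=1: 501.792.
k=2: B_{4}/(4)! × [f^{(3)}(48) − f^{(3)}(12)] = −1/720 × (0.000337495 − 0.00120188) = 1.20053e-06.
Running total after k=2: 501.792.
k=3: B_{6}/(6)! × [f^{(5)}(48) − f^{(5)}(12)] = 1/30240 × (4.20279e-07 − 1.24316e-06) = -2.72117e-11.
Running total after k=3: 501.792.
k=4: B_{8}/(8)! × [f^{(7)}(48) − f^{(7)}(12)] = −1/1209600 × (3.80600e-10 − 1.05374e-09) = 5.56501e-16.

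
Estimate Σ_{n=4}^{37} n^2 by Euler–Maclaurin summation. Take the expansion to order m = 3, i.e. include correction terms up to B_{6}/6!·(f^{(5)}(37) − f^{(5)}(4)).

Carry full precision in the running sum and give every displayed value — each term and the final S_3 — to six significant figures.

S_3 ≈ 17561.0

∫_4^37 x^2 dx evaluates to 16863.0.
½[f(4) + f(37)] = ½[16.0000 + 1369.00] = 692.500.
Integral + boundary = 17555.5.
Order-1 term: 1/12 · (74.0000 − 8.00000) = 5.50000.
Running total after k=1: 17561.0.
Order-2 term: −1/720 · (0.00000 − 0.00000) = 0.00000.
Running total after k=2: 17561.0.
Order-3 term: 1/30240 · (0.00000 − 0.00000) = 0.00000.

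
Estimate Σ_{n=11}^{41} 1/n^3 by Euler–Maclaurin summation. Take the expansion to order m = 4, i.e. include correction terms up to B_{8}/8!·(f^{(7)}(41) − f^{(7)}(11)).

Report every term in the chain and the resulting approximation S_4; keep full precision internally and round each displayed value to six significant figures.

S_4 ≈ 0.00423464

Integral: ∫_11^41 1/x^3 dx = 0.00383479.
½[f(11) + f(41)] = ½[0.000751315 + 1.45094e-05] = 0.000382912.
Integral + boundary = 0.00421770.
Order-1 term: 1/12 · (-1.06166e-06 − (-0.000204904)) = 1.69869e-05.
Partial sum through k=1: 0.00423469.
Order-2 term: −1/720 · (-1.26313e-08 − (-3.38684e-05)) = -4.70220e-08.
Partial sum through k=2: 0.00423464.
Order-3 term: 1/30240 · (-3.15595e-10 − (-1.17560e-05)) = 3.88746e-10.
Partial sum through k=3: 0.00423464.
Order-4 term: −1/1209600 · (-1.35174e-11 − (-6.99530e-06)) = -5.78314e-12.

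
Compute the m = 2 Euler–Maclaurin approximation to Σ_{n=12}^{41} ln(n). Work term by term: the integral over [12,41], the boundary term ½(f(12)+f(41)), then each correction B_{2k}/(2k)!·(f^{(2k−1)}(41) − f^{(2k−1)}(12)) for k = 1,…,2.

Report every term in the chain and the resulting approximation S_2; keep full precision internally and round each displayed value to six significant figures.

S_2 ≈ 96.5319

Integral: ∫_12^41 ln(x) dx = 93.4376.
½[f(12) + f(41)] = ½[2.48491 + 3.71357] = 3.09924.
Integral + boundary = 96.5368.
Correction k=1: B_{2}/2! · (f^{(1)}(41) − f^{(1)}(12)) = 1/12 · (0.0243902 − 0.0833333) = -0.00491192.
After k=1: 96.5319.
Correction k=2: B_{4}/4! · (f^{(3)}(41) − f^{(3)}(12)) = −1/720 · (2.90187e-05 − 0.00115741) = 1.56721e-06.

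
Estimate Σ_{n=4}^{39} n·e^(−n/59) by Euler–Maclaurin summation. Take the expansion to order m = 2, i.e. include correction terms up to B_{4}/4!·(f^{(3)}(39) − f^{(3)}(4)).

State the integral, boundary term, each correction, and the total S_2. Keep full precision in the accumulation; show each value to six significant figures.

S_2 ≈ 499.835

Integral: ∫_4^39 x·e^(−x/59) dx = 487.956.
Endpoint term: (f(4) + f(39))/2 = (3.73780 + 20.1367)/2 = 11.9373.
Integral + boundary = 499.893.
Correction k=1: B_{2}/2! · (f^{(1)}(39) − f^{(1)}(4)) = 1/12 · (0.175026 − 0.871098) = -0.0580060.
Partial sum through k=1: 499.835.
Correction k=2: B_{4}/4! · (f^{(3)}(39) − f^{(3)}(4)) = −1/720 · (0.000346934 − 0.000787130) = 6.11383e-07.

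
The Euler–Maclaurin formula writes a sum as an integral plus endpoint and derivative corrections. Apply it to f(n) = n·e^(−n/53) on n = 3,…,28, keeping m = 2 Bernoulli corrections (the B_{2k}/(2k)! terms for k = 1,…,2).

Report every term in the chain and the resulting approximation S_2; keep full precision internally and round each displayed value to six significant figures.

The integral term ∫_3^28 x·e^(−x/53) dx = 273.491.
½[f(3) + f(28)] = ½[2.83491 + 16.5089] = 9.67193.
Running total after boundary: 283.162.
Order-1 term: 1/12 · (0.278116 − 0.891480) = -0.0511137.
After k=1: 283.111.
Order-2 term: −1/720 · (0.000518806 − 0.000990180) = 6.54686e-07.

S_2 ≈ 283.111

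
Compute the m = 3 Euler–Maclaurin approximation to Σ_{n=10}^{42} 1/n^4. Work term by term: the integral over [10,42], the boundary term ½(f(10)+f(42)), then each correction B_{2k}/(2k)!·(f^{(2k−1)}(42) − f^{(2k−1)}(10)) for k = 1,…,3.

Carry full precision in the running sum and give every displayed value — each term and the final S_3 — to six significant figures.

S_3 ≈ 0.000382309

∫_10^42 1/x^4 dx evaluates to 0.000328834.
Endpoint term: (f(10) + f(42))/2 = (0.000100000 + 3.21368e-07)/2 = 5.01607e-05.
So far: 0.000378995.
Order-1 term: 1/12 · (-3.06065e-08 − (-4.00000e-05)) = 3.33078e-06.
After k=1: 0.000382326.
Order-2 term: −1/720 · (-5.20519e-10 − (-1.20000e-05)) = -1.66659e-08.
After k=2: 0.000382309.
Order-3 term: 1/30240 · (-1.65244e-11 − (-6.72000e-06)) = 2.22222e-10.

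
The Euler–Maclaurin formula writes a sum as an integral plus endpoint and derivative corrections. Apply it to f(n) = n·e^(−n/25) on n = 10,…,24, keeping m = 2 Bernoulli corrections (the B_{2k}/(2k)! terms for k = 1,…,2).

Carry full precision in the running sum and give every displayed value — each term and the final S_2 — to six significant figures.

S_2 ≈ 125.400

∫_10^24 x·e^(−x/25) dx evaluates to 117.486.
½[f(10) + f(24)] = ½[6.70320 + 9.18943] = 7.94631.
So far: 125.433.
k=1: B_{2}/(2)! × [f^{(1)}(24) − f^{(1)}(10)] = 1/12 × (0.0153157 − 0.402192) = -0.0322397.
Partial sum through k=1: 125.400.
k=2: B_{4}/(4)! × [f^{(3)}(24) − f^{(3)}(10)] = −1/720 × (0.00124976 − 0.00278853) = 2.13718e-06.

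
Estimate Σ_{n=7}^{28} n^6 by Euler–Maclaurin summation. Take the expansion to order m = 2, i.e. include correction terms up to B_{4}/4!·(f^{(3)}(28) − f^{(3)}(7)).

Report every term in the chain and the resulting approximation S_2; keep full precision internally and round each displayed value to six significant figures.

S_2 ≈ 2.17704e+09

∫_7^28 x^6 dx evaluates to 1.92744e+09.
Endpoint term: (f(7) + f(28))/2 = (117649 + 4.81890e+08)/2 = 2.41004e+08.
So far: 2.16845e+09.
k=1: B_{2}/(2)! × [f^{(1)}(28) − f^{(1)}(7)] = 1/12 × (1.03262e+08 − 100842) = 8.59678e+06.
Partial sum through k=1: 2.17704e+09.
k=2: B_{4}/(4)! × [f^{(3)}(28) − f^{(3)}(7)] = −1/720 × (2.63424e+06 − 41160.0) = -3601.50.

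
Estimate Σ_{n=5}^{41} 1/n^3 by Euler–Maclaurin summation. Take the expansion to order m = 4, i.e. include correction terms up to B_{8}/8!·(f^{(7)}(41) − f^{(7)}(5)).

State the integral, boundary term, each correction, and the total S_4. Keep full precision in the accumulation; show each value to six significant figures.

S_4 ≈ 0.0241046

Integral: ∫_5^41 1/x^3 dx = 0.0197026.
Boundary: ½(f(5) + f(41)) = ½(0.00800000 + 1.45094e-05) = 0.00400725.
Running total after boundary: 0.0237098.
Order-1 term: 1/12 · (-1.06166e-06 − (-0.00480000)) = 0.000399912.
Partial sum through k=1: 0.0241097.
Order-2 term: −1/720 · (-1.26313e-08 − (-0.00384000)) = -5.33332e-06.
Partial sum through k=2: 0.0241044.
Order-3 term: 1/30240 · (-3.15595e-10 − (-0.00645120)) = 2.13333e-07.
Partial sum through k=3: 0.0241046.
Order-4 term: −1/1209600 · (-1.35174e-11 − (-0.0185795)) = -1.53600e-08.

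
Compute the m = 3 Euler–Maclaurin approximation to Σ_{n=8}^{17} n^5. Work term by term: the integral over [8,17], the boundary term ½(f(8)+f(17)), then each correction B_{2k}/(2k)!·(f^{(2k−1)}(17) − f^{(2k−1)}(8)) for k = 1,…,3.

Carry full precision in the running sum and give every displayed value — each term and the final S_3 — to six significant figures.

S_3 ≈ 4.73862e+06

The integral term ∫_8^17 x^5 dx = 3.97924e+06.
Endpoint term: (f(8) + f(17))/2 = (32768.0 + 1.41986e+06)/2 = 726312.
Running total after boundary: 4.70555e+06.
Order-1 term: 1/12 · (417605 − 20480.0) = 33093.8.
Running total after k=1: 4.73864e+06.
Order-2 term: −1/720 · (17340.0 − 3840.00) = -18.7500.
Running total after k=2: 4.73862e+06.
Order-3 term: 1/30240 · (120.000 − 120.000) = 0.00000.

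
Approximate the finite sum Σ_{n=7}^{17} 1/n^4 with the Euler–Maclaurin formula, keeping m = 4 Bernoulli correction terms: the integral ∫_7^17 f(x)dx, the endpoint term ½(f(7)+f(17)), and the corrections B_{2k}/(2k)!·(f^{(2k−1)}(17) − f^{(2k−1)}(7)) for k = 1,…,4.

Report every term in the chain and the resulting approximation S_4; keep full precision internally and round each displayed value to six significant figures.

S_4 ≈ 0.00113760

∫_7^17 1/x^4 dx evaluates to 0.000903970.
Boundary: ½(f(7) + f(17)) = ½(0.000416493 + 1.19730e-05) = 0.000214233.
Running total after boundary: 0.00111820.
Correction k=1: B_{2}/2! · (f^{(1)}(17) − f^{(1)}(7)) = 1/12 · (-2.81719e-06 − (-0.000237996)) = 1.95982e-05.
Partial sum through k=1: 0.00113780.
Correction k=2: B_{4}/4! · (f^{(3)}(17) − f^{(3)}(7)) = −1/720 · (-2.92441e-07 − (-0.000145712)) = -2.01971e-07.
Partial sum through k=2: 0.00113760.
Correction k=3: B_{6}/6! · (f^{(5)}(17) − f^{(5)}(7)) = 1/30240 · (-5.66668e-08 − (-0.000166528)) = 5.50500e-09.
Partial sum through k=3: 0.00113760.
Correction k=4: B_{8}/8! · (f^{(7)}(17) − f^{(7)}(7)) = −1/1209600 · (-1.76471e-08 − (-0.000305868)) = -2.52852e-10.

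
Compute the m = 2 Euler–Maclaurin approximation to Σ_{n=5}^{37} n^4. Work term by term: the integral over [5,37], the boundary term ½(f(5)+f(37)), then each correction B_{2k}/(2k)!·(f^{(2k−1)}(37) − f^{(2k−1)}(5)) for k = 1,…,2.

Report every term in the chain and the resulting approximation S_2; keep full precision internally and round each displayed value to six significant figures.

∫_5^37 x^4 dx evaluates to 1.38682e+07.
Boundary: ½(f(5) + f(37)) = ½(625.000 + 1.87416e+06) = 937393.
Integral + boundary = 1.48056e+07.
Order-1 term: 1/12 · (202612 − 500.000) = 16842.7.
Partial sum through k=1: 1.48224e+07.
Order-2 term: −1/720 · (888.000 − 120.000) = -1.06667.

S_2 ≈ 1.48224e+07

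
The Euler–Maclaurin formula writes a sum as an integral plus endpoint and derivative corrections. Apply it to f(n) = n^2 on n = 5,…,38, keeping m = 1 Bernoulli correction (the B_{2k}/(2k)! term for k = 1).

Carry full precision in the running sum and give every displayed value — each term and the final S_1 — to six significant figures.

S_1 ≈ 18989.0

The integral term ∫_5^38 x^2 dx = 18249.0.
Boundary: ½(f(5) + f(38)) = ½(25.0000 + 1444.00) = 734.500.
Integral + boundary = 18983.5.
k=1: B_{2}/(2)! × [f^{(1)}(38) − f^{(1)}(5)] = 1/12 × (76.0000 − 10.0000) = 5.50000.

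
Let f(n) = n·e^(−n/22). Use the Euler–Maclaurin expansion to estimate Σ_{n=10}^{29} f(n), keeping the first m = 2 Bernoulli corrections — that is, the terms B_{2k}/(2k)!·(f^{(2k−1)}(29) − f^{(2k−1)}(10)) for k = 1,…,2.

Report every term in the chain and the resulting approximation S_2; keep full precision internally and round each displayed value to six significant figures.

S_2 ≈ 153.601

∫_10^29 x·e^(−x/22) dx evaluates to 146.583.
Endpoint term: (f(10) + f(29))/2 = (6.34736 + 7.76102)/2 = 7.05419.
Running total after boundary: 153.637.
Order-1 term: 1/12 · (-0.0851523 − 0.346220) = -0.0359477.
Partial sum through k=1: 153.601.
Order-2 term: −1/720 · (0.000929939 − 0.00333821) = 3.34482e-06.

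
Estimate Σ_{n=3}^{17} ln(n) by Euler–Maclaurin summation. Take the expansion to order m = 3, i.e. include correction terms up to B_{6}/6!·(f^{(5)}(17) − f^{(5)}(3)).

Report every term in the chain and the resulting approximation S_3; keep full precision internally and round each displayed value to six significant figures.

S_3 ≈ 32.8119

∫_3^17 ln(x) dx evaluates to 30.8688.
Boundary: ½(f(3) + f(17)) = ½(1.09861 + 2.83321) = 1.96591.
Running total after boundary: 32.8347.
Correction k=1: B_{2}/2! · (f^{(1)}(17) − f^{(1)}(3)) = 1/12 · (0.0588235 − 0.333333) = -0.0228758.
After k=1: 32.8118.
Correction k=2: B_{4}/4! · (f^{(3)}(17) − f^{(3)}(3)) = −1/720 · (0.000407083 − 0.0740741) = 0.000102315.
After k=2: 32.8119.
Correction k=3: B_{6}/6! · (f^{(5)}(17) − f^{(5)}(3)) = 1/30240 · (1.69031e-05 − 0.0987654) = -3.26549e-06.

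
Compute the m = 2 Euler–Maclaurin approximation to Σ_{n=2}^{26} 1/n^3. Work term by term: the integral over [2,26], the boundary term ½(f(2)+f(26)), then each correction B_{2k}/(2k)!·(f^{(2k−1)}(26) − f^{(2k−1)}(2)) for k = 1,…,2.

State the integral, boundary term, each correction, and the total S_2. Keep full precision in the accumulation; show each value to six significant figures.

S_2 ≈ 0.201111

The integral term ∫_2^26 1/x^3 dx = 0.124260.
Boundary: ½(f(2) + f(26)) = ½(0.125000 + 5.68958e-05) = 0.0625284.
Running total after boundary: 0.186789.
Correction k=1: B_{2}/2! · (f^{(1)}(26) − f^{(1)}(2)) = 1/12 · (-6.56490e-06 − (-0.187500)) = 0.0156245.
After k=1: 0.202413.
Correction k=2: B_{4}/4! · (f^{(3)}(26) − f^{(3)}(2)) = −1/720 · (-1.94228e-07 − (-0.937500)) = -0.00130208.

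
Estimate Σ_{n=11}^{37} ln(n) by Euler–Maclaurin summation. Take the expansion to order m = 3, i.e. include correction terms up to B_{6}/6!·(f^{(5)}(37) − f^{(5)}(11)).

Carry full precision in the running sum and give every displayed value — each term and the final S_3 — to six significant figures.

∫_11^37 ln(x) dx evaluates to 81.2271.
Endpoint term: (f(11) + f(37))/2 = (2.39790 + 3.61092)/2 = 3.00441.
So far: 84.2315.
Correction k=1: B_{2}/2! · (f^{(1)}(37) − f^{(1)}(11)) = 1/12 · (0.0270270 − 0.0909091) = -0.00532351.
Running total after k=1: 84.2262.
Correction k=2: B_{4}/4! · (f^{(3)}(37) − f^{(3)}(11)) = −1/720 · (3.94843e-05 − 0.00150263) = 2.03215e-06.
Running total after k=2: 84.2262.
Correction k=3: B_{6}/6! · (f^{(5)}(37) − f^{(5)}(11)) = 1/30240 · (3.46101e-07 − 0.000149021) = -4.91650e-09.

S_3 ≈ 84.2262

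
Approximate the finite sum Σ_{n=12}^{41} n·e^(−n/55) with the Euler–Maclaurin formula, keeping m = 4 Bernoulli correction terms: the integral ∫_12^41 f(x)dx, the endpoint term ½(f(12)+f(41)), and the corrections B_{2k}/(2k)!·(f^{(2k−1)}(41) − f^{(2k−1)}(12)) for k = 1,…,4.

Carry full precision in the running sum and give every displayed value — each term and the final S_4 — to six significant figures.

The integral term ∫_12^41 x·e^(−x/55) dx = 457.206.
Endpoint term: (f(12) + f(41))/2 = (9.64775 + 19.4553)/2 = 14.5515.
Integral + boundary = 471.757.
k=1: B_{2}/(2)! × [f^{(1)}(41) − f^{(1)}(12)] = 1/12 × (0.120787 − 0.628566) = -0.0423149.
Partial sum through k=1: 471.715.
k=2: B_{4}/(4)! × [f^{(3)}(41) − f^{(3)}(12)] = −1/720 × (0.000353661 − 0.000739347) = 5.35675e-07.
Partial sum through k=2: 471.715.
k=3: B_{6}/(6)! × [f^{(5)}(41) − f^{(5)}(12)] = 1/30240 × (2.20625e-07 − 4.20133e-07) = -6.59748e-12.
Partial sum through k=3: 471.715.
k=4: B_{8}/(8)! × [f^{(7)}(41) − f^{(7)}(12)] = −1/1209600 × (1.07219e-10 − 1.96977e-10) = 7.42042e-17.

S_4 ≈ 471.715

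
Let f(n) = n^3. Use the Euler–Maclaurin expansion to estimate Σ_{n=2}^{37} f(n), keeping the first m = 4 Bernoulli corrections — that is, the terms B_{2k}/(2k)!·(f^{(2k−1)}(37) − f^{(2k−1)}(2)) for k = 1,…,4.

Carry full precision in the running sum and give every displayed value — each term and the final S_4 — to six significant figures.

∫_2^37 x^3 dx evaluates to 468536.
½[f(2) + f(37)] = ½[8.00000 + 50653.0] = 25330.5.
Integral + boundary = 493867.
Order-1 term: 1/12 · (4107.00 − 12.0000) = 341.250.
After k=1: 494208.
Order-2 term: −1/720 · (6.00000 − 6.00000) = 0.00000.
After k=2: 494208.
Order-3 term: 1/30240 · (0.00000 − 0.00000) = 0.00000.
After k=3: 494208.
Order-4 term: −1/1209600 · (0.00000 − 0.00000) = 0.00000.

S_4 ≈ 494208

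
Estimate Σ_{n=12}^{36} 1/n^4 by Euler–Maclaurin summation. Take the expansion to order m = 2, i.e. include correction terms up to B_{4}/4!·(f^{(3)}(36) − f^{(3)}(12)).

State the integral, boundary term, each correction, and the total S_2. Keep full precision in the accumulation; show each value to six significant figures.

S_2 ≈ 0.000211497

∫_12^36 1/x^4 dx evaluates to 0.000185757.
½[f(12) + f(36)] = ½[4.82253e-05 + 5.95374e-07] = 2.44103e-05.
Running total after boundary: 0.000210167.
k=1: B_{2}/(2)! × [f^{(1)}(36) − f^{(1)}(12)] = 1/12 × (-6.61527e-08 − (-1.60751e-05)) = 1.33408e-06.
Running total after k=1: 0.000211501.
k=2: B_{4}/(4)! × [f^{(3)}(36) − f^{(3)}(12)] = −1/720 × (-1.53131e-09 − (-3.34898e-06)) = -4.64923e-09.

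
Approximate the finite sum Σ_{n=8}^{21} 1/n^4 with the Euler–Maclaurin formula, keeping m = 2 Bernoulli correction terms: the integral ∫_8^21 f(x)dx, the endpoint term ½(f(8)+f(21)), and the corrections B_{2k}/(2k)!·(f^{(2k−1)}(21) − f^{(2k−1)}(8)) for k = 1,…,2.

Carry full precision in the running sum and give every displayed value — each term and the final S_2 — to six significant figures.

∫_8^21 1/x^4 dx evaluates to 0.000615048.
½[f(8) + f(21)] = ½[0.000244141 + 5.14189e-06] = 0.000124641.
Running total after boundary: 0.000739690.
Correction k=1: B_{2}/2! · (f^{(1)}(21) − f^{(1)}(8)) = 1/12 · (-9.79408e-07 − (-0.000122070)) = 1.00909e-05.
Running total after k=1: 0.000749781.
Correction k=2: B_{4}/4! · (f^{(3)}(21) − f^{(3)}(8)) = −1/720 · (-6.66264e-08 − (-5.72205e-05)) = -7.93803e-08.

S_2 ≈ 0.000749701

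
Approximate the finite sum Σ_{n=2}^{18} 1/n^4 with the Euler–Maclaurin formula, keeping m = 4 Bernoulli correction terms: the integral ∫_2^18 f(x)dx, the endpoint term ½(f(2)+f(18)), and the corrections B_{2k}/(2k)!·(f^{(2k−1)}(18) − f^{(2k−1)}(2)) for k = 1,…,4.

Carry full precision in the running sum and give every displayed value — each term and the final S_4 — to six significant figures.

∫_2^18 1/x^4 dx evaluates to 0.0416095.
Boundary: ½(f(2) + f(18)) = ½(0.0625000 + 9.52599e-06) = 0.0312548.
So far: 0.0728643.
Order-1 term: 1/12 · (-2.11689e-06 − (-0.125000)) = 0.0104165.
After k=1: 0.0832808.
Order-2 term: −1/720 · (-1.96008e-07 − (-0.937500)) = -0.00130208.
After k=2: 0.0819787.
Order-3 term: 1/30240 · (-3.38779e-08 − (-13.1250)) = 0.000434028.
After k=3: 0.0824127.
Order-4 term: −1/1209600 · (-9.41053e-09 − (-295.312)) = -0.000244141.

S_4 ≈ 0.0821686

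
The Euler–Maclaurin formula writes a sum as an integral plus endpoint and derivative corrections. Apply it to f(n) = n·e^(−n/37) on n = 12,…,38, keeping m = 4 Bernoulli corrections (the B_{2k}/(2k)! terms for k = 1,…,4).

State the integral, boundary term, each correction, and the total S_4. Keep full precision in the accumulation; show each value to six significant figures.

∫_12^38 x·e^(−x/37) dx evaluates to 317.183.
Boundary: ½(f(12) + f(38)) = ½(8.67619 + 13.6067) = 11.1414.
Integral + boundary = 328.325.
Order-1 term: 1/12 · (-0.00967757 − 0.488524) = -0.0415168.
After k=1: 328.283.
Order-2 term: −1/720 · (0.000516043 − 0.00141312) = 1.24594e-06.
After k=2: 328.283.
Order-3 term: 1/30240 · (7.59061e-07 − 1.80379e-06) = -3.45478e-11.
After k=3: 328.283.
Order-4 term: −1/1209600 · (8.33581e-10 − 1.88119e-09) = 8.66078e-16.

S_4 ≈ 328.283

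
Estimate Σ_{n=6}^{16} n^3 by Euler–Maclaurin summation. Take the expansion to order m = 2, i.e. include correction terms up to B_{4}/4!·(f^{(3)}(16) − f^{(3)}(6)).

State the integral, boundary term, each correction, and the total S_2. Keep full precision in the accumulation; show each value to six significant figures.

Integral: ∫_6^16 x^3 dx = 16060.0.
Boundary: ½(f(6) + f(16)) = ½(216.000 + 4096.00) = 2156.00.
So far: 18216.0.
k=1: B_{2}/(2)! × [f^{(1)}(16) − f^{(1)}(6)] = 1/12 × (768.000 − 108.000) = 55.0000.
Partial sum through k=1: 18271.0.
k=2: B_{4}/(4)! × [f^{(3)}(16) − f^{(3)}(6)] = −1/720 × (6.00000 − 6.00000) = 0.00000.

S_2 ≈ 18271.0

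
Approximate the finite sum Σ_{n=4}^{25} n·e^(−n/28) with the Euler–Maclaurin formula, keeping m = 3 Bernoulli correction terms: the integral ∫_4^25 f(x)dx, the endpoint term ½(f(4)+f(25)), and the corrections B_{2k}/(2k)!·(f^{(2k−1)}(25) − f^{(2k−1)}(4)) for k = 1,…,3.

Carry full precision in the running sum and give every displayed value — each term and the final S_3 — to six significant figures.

Integral: ∫_4^25 x·e^(−x/28) dx = 169.048.
½[f(4) + f(25)] = ½[3.46751 + 10.2371] = 6.85231.
Running total after boundary: 175.900.
Correction k=1: B_{2}/2! · (f^{(1)}(25) − f^{(1)}(4)) = 1/12 · (0.0438733 − 0.743038) = -0.0582637.
Running total after k=1: 175.842.
Correction k=2: B_{4}/4! · (f^{(3)}(25) − f^{(3)}(4)) = −1/720 · (0.00110056 − 0.00315918) = 2.85918e-06.
Running total after k=2: 175.842.
Correction k=3: B_{6}/6! · (f^{(5)}(25) − f^{(5)}(4)) = 1/30240 · (2.73618e-06 − 6.85025e-06) = -1.36047e-10.

S_3 ≈ 175.842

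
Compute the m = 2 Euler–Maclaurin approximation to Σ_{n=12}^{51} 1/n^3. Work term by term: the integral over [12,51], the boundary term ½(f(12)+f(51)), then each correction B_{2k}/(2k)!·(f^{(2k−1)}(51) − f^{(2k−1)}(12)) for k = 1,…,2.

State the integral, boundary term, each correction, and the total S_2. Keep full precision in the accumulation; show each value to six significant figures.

∫_12^51 1/x^3 dx evaluates to 0.00327999.
½[f(12) + f(51)] = ½[0.000578704 + 7.53858e-06] = 0.000293121.
Running total after boundary: 0.00357311.
k=1: B_{2}/(2)! × [f^{(1)}(51) − f^{(1)}(12)] = 1/12 × (-4.43446e-07 − (-0.000144676)) = 1.20194e-05.
Partial sum through k=1: 0.00358513.
k=2: B_{4}/(4)! × [f^{(3)}(51) − f^{(3)}(12)] = −1/720 × (-3.40981e-09 − (-2.00939e-05)) = -2.79034e-08.

S_2 ≈ 0.00358510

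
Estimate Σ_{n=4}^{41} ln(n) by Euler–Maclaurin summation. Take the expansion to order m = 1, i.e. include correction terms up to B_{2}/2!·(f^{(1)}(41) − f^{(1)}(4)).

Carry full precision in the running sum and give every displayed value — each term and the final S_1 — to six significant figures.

S_1 ≈ 112.242

∫_4^41 ln(x) dx evaluates to 109.711.
Boundary: ½(f(4) + f(41)) = ½(1.38629 + 3.71357) = 2.54993.
Integral + boundary = 112.261.
k=1: B_{2}/(2)! × [f^{(1)}(41) − f^{(1)}(4)] = 1/12 × (0.0243902 − 0.250000) = -0.0188008.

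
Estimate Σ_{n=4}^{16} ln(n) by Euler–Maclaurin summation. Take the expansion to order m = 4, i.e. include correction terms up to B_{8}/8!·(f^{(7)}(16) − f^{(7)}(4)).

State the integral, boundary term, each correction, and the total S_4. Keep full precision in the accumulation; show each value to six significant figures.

S_4 ≈ 28.8801

The integral term ∫_4^16 ln(x) dx = 26.8162.
Boundary: ½(f(4) + f(16)) = ½(1.38629 + 2.77259) = 2.07944.
Running total after boundary: 28.8957.
k=1: B_{2}/(2)! × [f^{(1)}(16) − f^{(1)}(4)] = 1/12 × (0.0625000 − 0.250000) = -0.0156250.
Running total after k=1: 28.8801.
k=2: B_{4}/(4)! × [f^{(3)}(16) − f^{(3)}(4)] = −1/720 × (0.000488281 − 0.0312500) = 4.27246e-05.
Running total after k=2: 28.8801.
k=3: B_{6}/(6)! × [f^{(5)}(16) − f^{(5)}(4)] = 1/30240 × (2.28882e-05 − 0.0234375) = -7.74293e-07.
Running total after k=3: 28.8801.
k=4: B_{8}/(8)! × [f^{(7)}(16) − f^{(7)}(4)] = −1/1209600 × (2.68221e-06 − 0.0439453) = 3.63282e-08.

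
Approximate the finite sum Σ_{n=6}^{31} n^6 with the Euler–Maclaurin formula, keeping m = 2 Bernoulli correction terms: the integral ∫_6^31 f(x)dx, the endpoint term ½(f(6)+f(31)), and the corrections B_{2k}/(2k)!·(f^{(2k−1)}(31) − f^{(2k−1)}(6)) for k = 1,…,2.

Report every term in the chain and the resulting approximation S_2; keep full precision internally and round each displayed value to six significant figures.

S_2 ≈ 4.38841e+09

The integral term ∫_6^31 x^6 dx = 3.93033e+09.
½[f(6) + f(31)] = ½[46656.0 + 8.87504e+08] = 4.43775e+08.
Integral + boundary = 4.37411e+09.
Correction k=1: B_{2}/2! · (f^{(1)}(31) − f^{(1)}(6)) = 1/12 · (1.71775e+08 − 46656.0) = 1.43107e+07.
Partial sum through k=1: 4.38842e+09.
Correction k=2: B_{4}/4! · (f^{(3)}(31) − f^{(3)}(6)) = −1/720 · (3.57492e+06 − 25920.0) = -4929.17.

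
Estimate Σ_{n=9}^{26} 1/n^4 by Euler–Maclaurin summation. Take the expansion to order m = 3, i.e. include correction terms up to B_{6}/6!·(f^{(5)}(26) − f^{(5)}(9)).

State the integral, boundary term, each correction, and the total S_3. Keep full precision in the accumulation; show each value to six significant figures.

∫_9^26 1/x^4 dx evaluates to 0.000438282.
Boundary: ½(f(9) + f(26)) = ½(0.000152416 + 2.18830e-06) = 7.73020e-05.
Running total after boundary: 0.000515584.
Order-1 term: 1/12 · (-3.36661e-07 − (-6.77404e-05)) = 5.61697e-06.
Running total after k=1: 0.000521201.
Order-2 term: −1/720 · (-1.49406e-08 − (-2.50890e-05)) = -3.48251e-08.
Running total after k=2: 0.000521166.
Order-3 term: 1/30240 · (-1.23768e-09 − (-1.73455e-05)) = 5.73553e-10.

S_3 ≈ 0.000521167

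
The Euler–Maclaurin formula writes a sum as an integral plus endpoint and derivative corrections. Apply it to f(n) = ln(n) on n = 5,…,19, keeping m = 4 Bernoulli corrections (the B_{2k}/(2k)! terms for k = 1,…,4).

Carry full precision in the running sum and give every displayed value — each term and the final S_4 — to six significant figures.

S_4 ≈ 36.1618

The integral term ∫_5^19 ln(x) dx = 33.8972.
½[f(5) + f(19)] = ½[1.60944 + 2.94444] = 2.27694.
So far: 36.1741.
k=1: B_{2}/(2)! × [f^{(1)}(19) − f^{(1)}(5)] = 1/12 × (0.0526316 − 0.200000) = -0.0122807.
After k=1: 36.1618.
k=2: B_{4}/(4)! × [f^{(3)}(19) − f^{(3)}(5)] = −1/720 × (0.000291588 − 0.0160000) = 2.18172e-05.
After k=2: 36.1618.
k=3: B_{6}/(6)! × [f^{(5)}(19) − f^{(5)}(5)] = 1/30240 × (9.69267e-06 − 0.00768000) = -2.53648e-07.
After k=3: 36.1618.
k=4: B_{8}/(8)! × [f^{(7)}(19) − f^{(7)}(5)] = −1/1209600 × (8.05485e-07 − 0.00921600) = 7.61838e-09.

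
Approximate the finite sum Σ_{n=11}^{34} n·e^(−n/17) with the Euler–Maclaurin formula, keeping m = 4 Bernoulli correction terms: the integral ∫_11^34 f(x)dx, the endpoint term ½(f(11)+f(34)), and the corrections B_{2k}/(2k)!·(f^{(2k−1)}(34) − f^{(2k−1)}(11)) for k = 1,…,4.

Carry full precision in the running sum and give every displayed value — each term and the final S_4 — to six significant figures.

Integral: ∫_11^34 x·e^(−x/17) dx = 131.890.
½[f(11) + f(34)] = ½[5.75942 + 4.60140] = 5.18041.
So far: 137.070.
k=1: B_{2}/(2)! × [f^{(1)}(34) − f^{(1)}(11)] = 1/12 × (-0.135335 − 0.184794) = -0.0266775.
Running total after k=1: 137.044.
k=2: B_{4}/(4)! × [f^{(3)}(34) − f^{(3)}(11)] = −1/720 × (0.000468288 − 0.00426284) = 5.27021e-06.
Running total after k=2: 137.044.
k=3: B_{6}/(6)! × [f^{(5)}(34) − f^{(5)}(11)] = 1/30240 × (4.86112e-06 − 2.72881e-05) = -7.41632e-10.
Running total after k=3: 137.044.
k=4: B_{8}/(8)! × [f^{(7)}(34) − f^{(7)}(11)] = −1/1209600 × (2.80342e-08 − 1.37806e-07) = 9.07503e-14.

S_4 ≈ 137.044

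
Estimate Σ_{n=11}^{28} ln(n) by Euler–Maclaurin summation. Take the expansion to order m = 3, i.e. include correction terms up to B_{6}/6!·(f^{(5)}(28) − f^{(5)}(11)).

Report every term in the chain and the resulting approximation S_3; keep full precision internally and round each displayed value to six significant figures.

S_3 ≈ 52.7853

The integral term ∫_11^28 ln(x) dx = 49.9249.
Endpoint term: (f(11) + f(28))/2 = (2.39790 + 3.33220)/2 = 2.86505.
So far: 52.7899.
k=1: B_{2}/(2)! × [f^{(1)}(28) − f^{(1)}(11)] = 1/12 × (0.0357143 − 0.0909091) = -0.00459957.
After k=1: 52.7853.
k=2: B_{4}/(4)! × [f^{(3)}(28) − f^{(3)}(11)] = −1/720 × (9.11079e-05 − 0.00150263) = 1.96045e-06.
After k=2: 52.7853.
k=3: B_{6}/(6)! × [f^{(5)}(28) − f^{(5)}(11)] = 1/30240 × (1.39451e-06 − 0.000149021) = -4.88183e-09.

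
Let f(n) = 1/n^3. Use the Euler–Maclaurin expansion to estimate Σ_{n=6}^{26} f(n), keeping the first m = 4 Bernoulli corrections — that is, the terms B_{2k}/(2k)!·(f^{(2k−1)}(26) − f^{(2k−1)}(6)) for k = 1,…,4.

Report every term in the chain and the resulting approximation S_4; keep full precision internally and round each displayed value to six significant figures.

Integral: ∫_6^26 1/x^3 dx = 0.0131492.
½[f(6) + f(26)] = ½[0.00462963 + 5.68958e-05] = 0.00234326.
Running total after boundary: 0.0154925.
k=1: B_{2}/(2)! × [f^{(1)}(26) − f^{(1)}(6)] = 1/12 × (-6.56490e-06 − (-0.00231481)) = 0.000192354.
After k=1: 0.0156849.
k=2: B_{4}/(4)! × [f^{(3)}(26) − f^{(3)}(6)] = −1/720 × (-1.94228e-07 − (-0.00128601)) = -1.78585e-06.
After k=2: 0.0156831.
k=3: B_{6}/(6)! × [f^{(5)}(26) − f^{(5)}(6)] = 1/30240 × (-1.20674e-08 − (-0.00150034)) = 4.96141e-08.
After k=3: 0.0156831.
k=4: B_{8}/(8)! × [f^{(7)}(26) − f^{(7)}(6)] = −1/1209600 × (-1.28529e-09 − (-0.00300069)) = -2.48072e-09.

S_4 ≈ 0.0156831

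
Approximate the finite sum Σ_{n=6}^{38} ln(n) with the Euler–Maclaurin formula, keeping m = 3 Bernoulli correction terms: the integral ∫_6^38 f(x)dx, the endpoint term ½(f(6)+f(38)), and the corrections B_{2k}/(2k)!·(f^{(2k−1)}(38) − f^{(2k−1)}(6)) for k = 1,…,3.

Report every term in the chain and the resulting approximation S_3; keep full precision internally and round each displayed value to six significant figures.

The integral term ∫_6^38 ln(x) dx = 95.4777.
½[f(6) + f(38)] = ½[1.79176 + 3.63759] = 2.71467.
Integral + boundary = 98.1924.
k=1: B_{2}/(2)! × [f^{(1)}(38) − f^{(1)}(6)] = 1/12 × (0.0263158 − 0.166667) = -0.0116959.
Partial sum through k=1: 98.1807.
k=2: B_{4}/(4)! × [f^{(3)}(38) − f^{(3)}(6)] = −1/720 × (3.64485e-05 − 0.00925926) = 1.28095e-05.
Partial sum through k=2: 98.1807.
k=3: B_{6}/(6)! × [f^{(5)}(38) − f^{(5)}(6)] = 1/30240 × (3.02896e-07 − 0.00308642) = -1.02054e-07.

S_3 ≈ 98.1807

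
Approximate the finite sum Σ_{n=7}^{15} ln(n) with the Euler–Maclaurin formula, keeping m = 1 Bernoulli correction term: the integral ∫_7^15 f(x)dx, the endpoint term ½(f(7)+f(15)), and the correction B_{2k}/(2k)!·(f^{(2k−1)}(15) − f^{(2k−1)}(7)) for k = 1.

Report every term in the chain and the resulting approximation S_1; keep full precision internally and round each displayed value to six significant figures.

The integral term ∫_7^15 ln(x) dx = 18.9994.
Endpoint term: (f(7) + f(15))/2 = (1.94591 + 2.70805)/2 = 2.32698.
Integral + boundary = 21.3264.
Correction k=1: B_{2}/2! · (f^{(1)}(15) − f^{(1)}(7)) = 1/12 · (0.0666667 − 0.142857) = -0.00634921.

S_1 ≈ 21.3200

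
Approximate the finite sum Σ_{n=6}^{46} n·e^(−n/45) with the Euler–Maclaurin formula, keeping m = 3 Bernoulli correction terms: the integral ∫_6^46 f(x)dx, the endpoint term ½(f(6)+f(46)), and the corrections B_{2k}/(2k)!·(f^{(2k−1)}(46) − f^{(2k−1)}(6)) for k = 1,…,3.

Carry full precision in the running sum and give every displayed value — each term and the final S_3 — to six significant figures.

S_3 ≈ 546.001

Integral: ∫_6^46 x·e^(−x/45) dx = 535.164.
½[f(6) + f(46)] = ½[5.25104 + 16.5505] = 10.9008.
Integral + boundary = 546.065.
k=1: B_{2}/(2)! × [f^{(1)}(46) − f^{(1)}(6)] = 1/12 × (-0.00799543 − 0.758484) = -0.0638732.
After k=1: 546.001.
k=2: B_{4}/(4)! × [f^{(3)}(46) − f^{(3)}(6)] = −1/720 × (0.000351404 − 0.00123893) = 1.23267e-06.
After k=2: 546.001.
k=3: B_{6}/(6)! × [f^{(5)}(46) − f^{(5)}(6)] = 1/30240 × (3.49016e-07 − 1.03867e-06) = -2.28059e-11.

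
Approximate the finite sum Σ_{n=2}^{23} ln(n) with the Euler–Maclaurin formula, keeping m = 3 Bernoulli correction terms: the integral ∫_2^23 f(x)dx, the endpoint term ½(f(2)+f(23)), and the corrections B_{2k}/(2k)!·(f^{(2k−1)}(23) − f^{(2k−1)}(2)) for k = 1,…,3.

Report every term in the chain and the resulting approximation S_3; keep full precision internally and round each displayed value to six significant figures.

The integral term ∫_2^23 ln(x) dx = 49.7301.
½[f(2) + f(23)] = ½[0.693147 + 3.13549] = 1.91432.
Running total after boundary: 51.6444.
Correction k=1: B_{2}/2! · (f^{(1)}(23) − f^{(1)}(2)) = 1/12 · (0.0434783 − 0.500000) = -0.0380435.
Partial sum through k=1: 51.6063.
Correction k=2: B_{4}/4! · (f^{(3)}(23) − f^{(3)}(2)) = −1/720 · (0.000164379 − 0.250000) = 0.000346994.
Partial sum through k=2: 51.6067.
Correction k=3: B_{6}/6! · (f^{(5)}(23) − f^{(5)}(2)) = 1/30240 · (3.72883e-06 − 0.750000) = -2.48015e-05.

S_3 ≈ 51.6067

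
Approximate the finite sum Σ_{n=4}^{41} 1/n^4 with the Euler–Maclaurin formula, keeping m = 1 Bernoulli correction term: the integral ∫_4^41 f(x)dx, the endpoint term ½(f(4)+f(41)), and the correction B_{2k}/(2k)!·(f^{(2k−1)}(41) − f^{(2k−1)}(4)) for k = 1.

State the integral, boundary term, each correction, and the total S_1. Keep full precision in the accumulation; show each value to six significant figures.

S_1 ≈ 0.00748232

Integral: ∫_4^41 1/x^4 dx = 0.00520350.
½[f(4) + f(41)] = ½[0.00390625 + 3.53887e-07] = 0.00195330.
Integral + boundary = 0.00715680.
Order-1 term: 1/12 · (-3.45256e-08 − (-0.00390625)) = 0.000325518.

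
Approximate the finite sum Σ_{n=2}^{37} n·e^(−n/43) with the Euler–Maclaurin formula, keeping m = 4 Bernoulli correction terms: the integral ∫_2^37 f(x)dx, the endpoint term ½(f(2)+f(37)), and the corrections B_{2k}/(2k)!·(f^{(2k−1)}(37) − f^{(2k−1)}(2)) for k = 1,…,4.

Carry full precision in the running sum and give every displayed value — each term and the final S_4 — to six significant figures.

S_4 ≈ 400.769

Integral: ∫_2^37 x·e^(−x/43) dx = 392.060.
½[f(2) + f(37)] = ½[1.90911 + 15.6497] = 8.77941.
So far: 400.840.
Order-1 term: 1/12 · (0.0590184 − 0.910156) = -0.0709281.
Running total after k=1: 400.769.
Order-2 term: −1/720 · (0.000489426 − 0.00152475) = 1.43795e-06.
Running total after k=2: 400.769.
Order-3 term: 1/30240 · (5.12133e-07 − 1.38305e-06) = -2.88001e-11.
Running total after k=3: 400.769.
Order-4 term: −1/1209600 · (4.10799e-10 − 1.05001e-09) = 5.28446e-16.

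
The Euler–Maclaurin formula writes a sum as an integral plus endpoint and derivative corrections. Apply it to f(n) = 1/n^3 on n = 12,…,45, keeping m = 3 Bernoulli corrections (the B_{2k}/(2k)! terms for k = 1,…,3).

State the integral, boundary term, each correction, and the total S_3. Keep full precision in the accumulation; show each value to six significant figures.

The integral term ∫_12^45 1/x^3 dx = 0.00322531.
Boundary: ½(f(12) + f(45)) = ½(0.000578704 + 1.09739e-05) = 0.000294839.
Integral + boundary = 0.00352015.
Order-1 term: 1/12 · (-7.31596e-07 − (-0.000144676)) = 1.19954e-05.
Running total after k=1: 0.00353214.
Order-2 term: −1/720 · (-7.22564e-09 − (-2.00939e-05)) = -2.78981e-08.
Running total after k=2: 0.00353211.
Order-3 term: 1/30240 · (-1.49865e-10 − (-5.86071e-06)) = 1.93802e-10.

S_3 ≈ 0.00353212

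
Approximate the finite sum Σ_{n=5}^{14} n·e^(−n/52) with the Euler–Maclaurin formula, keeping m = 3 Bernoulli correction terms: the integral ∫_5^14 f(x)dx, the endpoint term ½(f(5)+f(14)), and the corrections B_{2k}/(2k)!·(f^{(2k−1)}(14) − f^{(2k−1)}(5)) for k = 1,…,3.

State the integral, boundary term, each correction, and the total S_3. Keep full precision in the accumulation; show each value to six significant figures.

S_3 ≈ 77.9353

∫_5^14 x·e^(−x/52) dx evaluates to 70.3386.
Boundary: ½(f(5) + f(14)) = ½(4.54162 + 10.6955) = 7.61858.
Running total after boundary: 77.9572.
k=1: B_{2}/(2)! × [f^{(1)}(14) − f^{(1)}(5)] = 1/12 × (0.558284 − 0.820985) = -0.0218918.
After k=1: 77.9353.
k=2: B_{4}/(4)! × [f^{(3)}(14) − f^{(3)}(5)] = −1/720 × (0.000771530 − 0.000975456) = 2.83231e-07.
After k=2: 77.9353.
k=3: B_{6}/(6)! × [f^{(5)}(14) − f^{(5)}(5)] = 1/30240 × (4.94303e-07 − 6.09206e-07) = -3.79972e-12.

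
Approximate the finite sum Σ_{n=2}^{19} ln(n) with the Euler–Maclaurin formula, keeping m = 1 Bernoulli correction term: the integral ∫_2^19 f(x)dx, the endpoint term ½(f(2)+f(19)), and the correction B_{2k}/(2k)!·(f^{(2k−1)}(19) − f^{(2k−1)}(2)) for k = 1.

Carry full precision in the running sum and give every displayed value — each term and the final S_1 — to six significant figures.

∫_2^19 ln(x) dx evaluates to 37.5580.
½[f(2) + f(19)] = ½[0.693147 + 2.94444] = 1.81879.
Running total after boundary: 39.3768.
k=1: B_{2}/(2)! × [f^{(1)}(19) − f^{(1)}(2)] = 1/12 × (0.0526316 − 0.500000) = -0.0372807.

S_1 ≈ 39.3396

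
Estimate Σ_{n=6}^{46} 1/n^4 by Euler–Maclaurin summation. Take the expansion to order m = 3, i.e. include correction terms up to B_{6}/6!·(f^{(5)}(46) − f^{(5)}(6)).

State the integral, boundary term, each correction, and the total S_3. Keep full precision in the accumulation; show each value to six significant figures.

S_3 ≈ 0.00196799

Integral: ∫_6^46 1/x^4 dx = 0.00153979.
Endpoint term: (f(6) + f(46))/2 = (0.000771605 + 2.23341e-07)/2 = 0.000385914.
Integral + boundary = 0.00192570.
Order-1 term: 1/12 · (-1.94210e-08 − (-0.000514403)) = 4.28653e-05.
Partial sum through k=1: 0.00196856.
Order-2 term: −1/720 · (-2.75345e-10 − (-0.000428669)) = -5.95374e-07.
Partial sum through k=2: 0.00196797.
Order-3 term: 1/30240 · (-7.28700e-12 − (-0.000666819)) = 2.20509e-08.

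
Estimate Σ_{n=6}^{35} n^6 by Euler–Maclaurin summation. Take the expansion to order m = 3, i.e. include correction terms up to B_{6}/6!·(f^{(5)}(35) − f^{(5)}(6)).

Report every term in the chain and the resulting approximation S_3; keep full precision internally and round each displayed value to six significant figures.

∫_6^35 x^6 dx evaluates to 9.19129e+09.
Endpoint term: (f(6) + f(35))/2 = (46656.0 + 1.83827e+09)/2 = 9.19156e+08.
Integral + boundary = 1.01104e+10.
Correction k=1: B_{2}/2! · (f^{(1)}(35) − f^{(1)}(6)) = 1/12 · (3.15131e+08 − 46656.0) = 2.62570e+07.
After k=1: 1.01367e+10.
Correction k=2: B_{4}/4! · (f^{(3)}(35) − f^{(3)}(6)) = −1/720 · (5.14500e+06 − 25920.0) = -7109.83.
After k=2: 1.01367e+10.
Correction k=3: B_{6}/6! · (f^{(5)}(35) − f^{(5)}(6)) = 1/30240 · (25200.0 − 4320.00) = 0.690476.

S_3 ≈ 1.01367e+10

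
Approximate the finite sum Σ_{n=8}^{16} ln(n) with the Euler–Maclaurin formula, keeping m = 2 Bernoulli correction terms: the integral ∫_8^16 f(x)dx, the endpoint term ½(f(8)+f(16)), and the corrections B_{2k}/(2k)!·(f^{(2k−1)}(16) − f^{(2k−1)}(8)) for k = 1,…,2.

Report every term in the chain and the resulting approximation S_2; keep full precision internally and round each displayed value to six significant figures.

S_2 ≈ 22.1467

The integral term ∫_8^16 ln(x) dx = 19.7259.
½[f(8) + f(16)] = ½[2.07944 + 2.77259] = 2.42602.
So far: 22.1519.
Correction k=1: B_{2}/2! · (f^{(1)}(16) − f^{(1)}(8)) = 1/12 · (0.0625000 − 0.125000) = -0.00520833.
After k=1: 22.1467.
Correction k=2: B_{4}/4! · (f^{(3)}(16) − f^{(3)}(8)) = −1/720 · (0.000488281 − 0.00390625) = 4.74718e-06.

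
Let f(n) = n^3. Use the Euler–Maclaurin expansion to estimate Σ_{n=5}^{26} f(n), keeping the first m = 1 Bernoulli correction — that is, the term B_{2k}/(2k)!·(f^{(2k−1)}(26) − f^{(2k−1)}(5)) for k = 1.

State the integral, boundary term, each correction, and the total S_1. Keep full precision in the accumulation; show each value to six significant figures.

∫_5^26 x^3 dx evaluates to 114088.
½[f(5) + f(26)] = ½[125.000 + 17576.0] = 8850.50.
Integral + boundary = 122938.
Order-1 term: 1/12 · (2028.00 − 75.0000) = 162.750.

S_1 ≈ 123101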